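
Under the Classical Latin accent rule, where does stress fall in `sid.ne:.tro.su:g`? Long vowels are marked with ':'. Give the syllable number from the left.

Classical Latin: stress the penult if heavy (long vowel or closed), else the antepenult.
Weights: 2 ne: H, 3 tro L, 4 su:g H.
The penult (syllable 3, tro) is light, so stress falls on the antepenult (syllable 2, ne:).
Stress on syllable 2: sid.ˈne:.tro.su:g.

2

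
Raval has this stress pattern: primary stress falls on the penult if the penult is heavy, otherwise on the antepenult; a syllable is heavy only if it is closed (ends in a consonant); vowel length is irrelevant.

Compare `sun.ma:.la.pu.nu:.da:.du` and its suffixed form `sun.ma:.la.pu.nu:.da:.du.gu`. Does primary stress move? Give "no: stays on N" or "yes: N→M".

Base `sun.ma:.la.pu.nu:.da:.du` (7 syllables):
  Weights: 5 nu: L, 6 da: L, 7 du L.
  The penult (syllable 6, da:) is light, so stress falls on the antepenult (syllable 5, nu:).
  → primary stress on syllable 5.
Suffixed `sun.ma:.la.pu.nu:.da:.du.gu` (8 syllables):
  Weights: 6 da: L, 7 du L, 8 gu L.
  The penult (syllable 7, du) is light, so stress falls on the antepenult (syllable 6, da:).
  → primary stress on syllable 6.

yes: 5→6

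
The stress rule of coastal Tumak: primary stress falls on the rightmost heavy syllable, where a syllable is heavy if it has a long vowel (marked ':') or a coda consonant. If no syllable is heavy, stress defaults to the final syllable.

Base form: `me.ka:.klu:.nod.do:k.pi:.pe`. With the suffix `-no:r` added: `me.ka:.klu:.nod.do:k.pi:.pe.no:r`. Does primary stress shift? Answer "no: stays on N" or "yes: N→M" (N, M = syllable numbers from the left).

yes: 6→8

Base `me.ka:.klu:.nod.do:k.pi:.pe` (7 syllables):
  Weights: 1 me L, 2 ka: H, 3 klu: H, 4 nod H, 5 do:k H, 6 pi: H, 7 pe L.
  Heavy syllables in the domain: 2, 3, 4, 5, 6. The rightmost is syllable 6 (pi:).
  → primary stress on syllable 6.
Suffixed `me.ka:.klu:.nod.do:k.pi:.pe.no:r` (8 syllables):
  Weights: 1 me L, 2 ka: H, 3 klu: H, 4 nod H, 5 do:k H, 6 pi: H, 7 pe L, 8 no:r H.
  Heavy syllables in the domain: 2, 3, 4, 5, 6, 8. The rightmost is syllable 8 (no:r).
  → primary stress on syllable 8.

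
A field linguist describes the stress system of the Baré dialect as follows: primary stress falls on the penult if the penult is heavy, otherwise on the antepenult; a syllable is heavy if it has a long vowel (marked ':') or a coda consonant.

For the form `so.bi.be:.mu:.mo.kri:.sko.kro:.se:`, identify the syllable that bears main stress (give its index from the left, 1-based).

Weights: 7 sko L, 8 kro: H, 9 se: H.
The penult (syllable 8, kro:) is heavy, so it takes stress.
Primary stress: syllable 8 → so.bi.be:.mu:.mo.kri:.sko.ˈkro:.se:.

8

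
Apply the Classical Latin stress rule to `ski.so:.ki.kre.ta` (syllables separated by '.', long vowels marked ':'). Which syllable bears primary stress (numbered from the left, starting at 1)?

Classical Latin: stress the penult if heavy (long vowel or closed), else the antepenult.
Weights: 3 ki L, 4 kre L, 5 ta L.
The penult (syllable 4, kre) is light, so stress falls on the antepenult (syllable 3, ki).
Stress on syllable 3: ski.so:.ˈki.kre.ta.

3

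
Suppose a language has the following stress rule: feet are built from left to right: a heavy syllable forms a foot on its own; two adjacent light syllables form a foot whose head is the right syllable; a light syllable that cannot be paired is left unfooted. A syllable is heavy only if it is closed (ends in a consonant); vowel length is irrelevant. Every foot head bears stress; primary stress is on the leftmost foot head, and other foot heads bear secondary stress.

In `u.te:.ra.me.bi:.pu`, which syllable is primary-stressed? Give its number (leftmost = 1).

Weights: 1 u L, 2 te: L, 3 ra L, 4 me L, 5 bi: L, 6 pu L.
Parse left to right (heavy = foot alone; LL = one foot; stranded L unfooted): (u.ˈte:) (ra.ˈme) (bi:.ˈpu).
Foot heads: 2, 4, 6.
Primary stress on the leftmost head = syllable 2.
Primary stress: syllable 2 → u.ˈte:.ra.me.bi:.pu.

2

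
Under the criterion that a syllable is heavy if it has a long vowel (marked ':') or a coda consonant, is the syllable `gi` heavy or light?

light

`gi`: short vowel, open (no coda). Short vowel, open → light.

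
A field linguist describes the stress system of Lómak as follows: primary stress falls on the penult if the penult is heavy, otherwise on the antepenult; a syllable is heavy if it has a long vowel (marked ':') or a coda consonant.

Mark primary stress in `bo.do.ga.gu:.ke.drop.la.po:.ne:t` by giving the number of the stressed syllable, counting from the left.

8

Weights: 7 la L, 8 po: H, 9 ne:t H.
The penult (syllable 8, po:) is heavy, so it takes stress.
Primary stress: syllable 8 → bo.do.ga.gu:.ke.drop.la.ˈpo:.ne:t.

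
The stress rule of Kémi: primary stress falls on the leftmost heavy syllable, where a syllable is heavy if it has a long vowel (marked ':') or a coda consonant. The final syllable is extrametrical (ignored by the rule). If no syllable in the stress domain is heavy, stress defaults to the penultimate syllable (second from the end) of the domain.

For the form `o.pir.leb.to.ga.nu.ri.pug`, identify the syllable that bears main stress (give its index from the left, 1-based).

2

The final syllable (8, pug) is extrametrical; the stress domain is syllables 1–7.
Weights: 1 o L, 2 pir H, 3 leb H, 4 to L, 5 ga L, 6 nu L, 7 ri L.
Heavy syllables in the domain: 2, 3. The leftmost is syllable 2 (pir).
Primary stress: syllable 2 → o.ˈpir.leb.to.ga.nu.ri.pug.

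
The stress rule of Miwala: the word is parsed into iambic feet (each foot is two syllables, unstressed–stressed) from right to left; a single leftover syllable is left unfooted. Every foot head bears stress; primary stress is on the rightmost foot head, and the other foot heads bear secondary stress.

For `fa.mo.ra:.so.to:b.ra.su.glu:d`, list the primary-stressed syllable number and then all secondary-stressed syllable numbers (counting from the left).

primary 8, secondary 2, 4, 6

Parse right to left into iambic (σˈσ) feet: (fa.ˈmo) (ra:.ˈso) (to:b.ˈra) (su.ˈglu:d).
Foot heads (stressed positions): 2, 4, 6, 8.
End Rule Rightmost: primary stress on the rightmost head = syllable 8.
Secondary stress on 2, 4, 6: fa.ˌmo.ra:.ˌso.to:b.ˌra.su.ˈglu:d.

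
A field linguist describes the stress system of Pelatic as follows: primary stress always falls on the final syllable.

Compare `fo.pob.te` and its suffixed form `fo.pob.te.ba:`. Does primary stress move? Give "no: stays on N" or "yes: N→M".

yes: 3→4

Base `fo.pob.te` (3 syllables):
  The word has 3 syllables; the final syllable is syllable 3 (te).
  → primary stress on syllable 3.
Suffixed `fo.pob.te.ba:` (4 syllables):
  The word has 4 syllables; the final syllable is syllable 4 (ba:).
  → primary stress on syllable 4.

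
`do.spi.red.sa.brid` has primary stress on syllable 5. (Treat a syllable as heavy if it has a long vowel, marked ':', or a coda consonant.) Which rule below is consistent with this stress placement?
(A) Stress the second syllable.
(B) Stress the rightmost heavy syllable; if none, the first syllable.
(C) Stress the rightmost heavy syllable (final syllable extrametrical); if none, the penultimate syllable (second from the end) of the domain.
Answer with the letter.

B

Rule A → syllable 2 (observed: 5).
Rule B → syllable 5 ✓.
Rule C → syllable 3 (observed: 5).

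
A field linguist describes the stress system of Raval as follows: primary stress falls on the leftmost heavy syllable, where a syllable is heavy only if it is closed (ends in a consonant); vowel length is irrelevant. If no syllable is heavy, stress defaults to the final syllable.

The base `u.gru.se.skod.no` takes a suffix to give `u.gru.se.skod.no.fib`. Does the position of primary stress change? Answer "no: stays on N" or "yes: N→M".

Base `u.gru.se.skod.no` (5 syllables):
  Weights: 1 u L, 2 gru L, 3 se L, 4 skod H, 5 no L.
  Heavy syllables in the domain: 4. The leftmost is syllable 4 (skod).
  → primary stress on syllable 4.
Suffixed `u.gru.se.skod.no.fib` (6 syllables):
  Weights: 1 u L, 2 gru L, 3 se L, 4 skod H, 5 no L, 6 fib H.
  Heavy syllables in the domain: 4, 6. The leftmost is syllable 4 (skod).
  → primary stress on syllable 4.

no: stays on 4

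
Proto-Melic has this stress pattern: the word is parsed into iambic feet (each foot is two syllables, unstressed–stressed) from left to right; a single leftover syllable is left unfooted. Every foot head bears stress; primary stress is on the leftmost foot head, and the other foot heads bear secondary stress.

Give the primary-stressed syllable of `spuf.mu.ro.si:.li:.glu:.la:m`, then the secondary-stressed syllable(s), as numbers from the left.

Parse left to right into iambic (σˈσ) feet: (spuf.ˈmu) (ro.ˈsi:) (li:.ˈglu:) la:m. Syllable 7 is left unfooted.
Foot heads (stressed positions): 2, 4, 6.
End Rule Leftmost: primary stress on the leftmost head = syllable 2.
Secondary stress on 4, 6: spuf.ˈmu.ro.ˌsi:.li:.ˌglu:.la:m.

primary 2, secondary 4, 6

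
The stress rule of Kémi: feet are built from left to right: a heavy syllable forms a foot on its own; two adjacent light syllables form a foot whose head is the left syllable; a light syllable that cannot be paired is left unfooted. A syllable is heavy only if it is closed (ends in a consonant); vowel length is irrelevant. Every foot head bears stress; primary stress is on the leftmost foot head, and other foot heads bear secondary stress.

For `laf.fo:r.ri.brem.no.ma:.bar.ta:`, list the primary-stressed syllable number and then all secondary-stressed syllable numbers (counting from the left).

Weights: 1 laf H, 2 fo:r H, 3 ri L, 4 brem H, 5 no L, 6 ma: L, 7 bar H, 8 ta: L.
Parse left to right (heavy = foot alone; LL = one foot; stranded L unfooted): (ˈlaf) (ˈfo:r) ri (ˈbrem) (ˈno.ma:) (ˈbar) ta:.
Foot heads: 1, 2, 4, 5, 7.
Primary stress on the leftmost head = syllable 1.
Secondary stress on 2, 4, 5, 7: ˈlaf.ˌfo:r.ri.ˌbrem.ˌno.ma:.ˌbar.ta:.

primary 1, secondary 2, 4, 5, 7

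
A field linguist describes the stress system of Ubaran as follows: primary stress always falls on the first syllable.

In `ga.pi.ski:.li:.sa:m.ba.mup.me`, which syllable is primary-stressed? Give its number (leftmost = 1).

The word has 8 syllables; the first syllable is syllable 1 (ga).
Primary stress: syllable 1 → ˈga.pi.ski:.li:.sa:m.ba.mup.me.

1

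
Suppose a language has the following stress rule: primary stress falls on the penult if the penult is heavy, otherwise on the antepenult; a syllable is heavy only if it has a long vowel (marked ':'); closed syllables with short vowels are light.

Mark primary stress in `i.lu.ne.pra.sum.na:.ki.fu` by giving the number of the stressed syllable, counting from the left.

6

Weights: 6 na: H, 7 ki L, 8 fu L.
The penult (syllable 7, ki) is light, so stress falls on the antepenult (syllable 6, na:).
Primary stress: syllable 6 → i.lu.ne.pra.sum.ˈna:.ki.fu.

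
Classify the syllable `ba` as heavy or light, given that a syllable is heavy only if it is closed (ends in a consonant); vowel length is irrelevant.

`ba`: short vowel, open (no coda). Open (no coda) → light.

light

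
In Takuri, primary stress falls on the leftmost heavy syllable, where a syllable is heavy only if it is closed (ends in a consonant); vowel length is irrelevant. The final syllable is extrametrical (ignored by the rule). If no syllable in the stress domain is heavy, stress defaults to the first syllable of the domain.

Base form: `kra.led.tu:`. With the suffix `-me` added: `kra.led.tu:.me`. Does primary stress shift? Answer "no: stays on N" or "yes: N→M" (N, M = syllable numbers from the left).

no: stays on 2

Base `kra.led.tu:` (3 syllables):
  The final syllable (3, tu:) is extrametrical; the stress domain is syllables 1–2.
  Weights: 1 kra L, 2 led H.
  Heavy syllables in the domain: 2. The leftmost is syllable 2 (led).
  → primary stress on syllable 2.
Suffixed `kra.led.tu:.me` (4 syllables):
  The final syllable (4, me) is extrametrical; the stress domain is syllables 1–3.
  Weights: 1 kra L, 2 led H, 3 tu: L.
  Heavy syllables in the domain: 2. The leftmost is syllable 2 (led).
  → primary stress on syllable 2.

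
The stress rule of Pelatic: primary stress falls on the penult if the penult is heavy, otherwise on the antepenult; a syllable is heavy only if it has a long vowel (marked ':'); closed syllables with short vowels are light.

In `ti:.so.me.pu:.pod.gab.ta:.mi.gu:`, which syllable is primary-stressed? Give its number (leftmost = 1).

7

Weights: 7 ta: H, 8 mi L, 9 gu: H.
The penult (syllable 8, mi) is light, so stress falls on the antepenult (syllable 7, ta:).
Primary stress: syllable 7 → ti:.so.me.pu:.pod.gab.ˈta:.mi.gu:.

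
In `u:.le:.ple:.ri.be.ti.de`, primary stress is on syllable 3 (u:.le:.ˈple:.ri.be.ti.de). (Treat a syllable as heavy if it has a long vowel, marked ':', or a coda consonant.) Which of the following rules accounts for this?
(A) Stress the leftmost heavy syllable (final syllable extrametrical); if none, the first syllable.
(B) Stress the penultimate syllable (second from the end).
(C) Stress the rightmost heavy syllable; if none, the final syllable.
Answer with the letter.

C

Rule A → syllable 1 (observed: 3).
Rule B → syllable 6 (observed: 3).
Rule C → syllable 3 ✓.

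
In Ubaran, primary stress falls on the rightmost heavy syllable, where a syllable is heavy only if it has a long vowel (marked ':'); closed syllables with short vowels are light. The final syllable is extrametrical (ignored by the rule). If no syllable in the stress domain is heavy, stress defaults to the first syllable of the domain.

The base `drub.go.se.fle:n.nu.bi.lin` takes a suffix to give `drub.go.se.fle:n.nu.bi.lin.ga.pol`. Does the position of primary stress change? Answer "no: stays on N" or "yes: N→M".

Base `drub.go.se.fle:n.nu.bi.lin` (7 syllables):
  The final syllable (7, lin) is extrametrical; the stress domain is syllables 1–6.
  Weights: 1 drub L, 2 go L, 3 se L, 4 fle:n H, 5 nu L, 6 bi L.
  Heavy syllables in the domain: 4. The rightmost is syllable 4 (fle:n).
  → primary stress on syllable 4.
Suffixed `drub.go.se.fle:n.nu.bi.lin.ga.pol` (9 syllables):
  The final syllable (9, pol) is extrametrical; the stress domain is syllables 1–8.
  Weights: 1 drub L, 2 go L, 3 se L, 4 fle:n H, 5 nu L, 6 bi L, 7 lin L, 8 ga L.
  Heavy syllables in the domain: 4. The rightmost is syllable 4 (fle:n).
  → primary stress on syllable 4.

no: stays on 4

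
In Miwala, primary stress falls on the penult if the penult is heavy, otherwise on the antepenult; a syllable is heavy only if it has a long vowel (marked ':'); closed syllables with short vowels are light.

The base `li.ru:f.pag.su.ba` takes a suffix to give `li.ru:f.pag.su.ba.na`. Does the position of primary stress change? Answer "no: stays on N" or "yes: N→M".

Base `li.ru:f.pag.su.ba` (5 syllables):
  Weights: 3 pag L, 4 su L, 5 ba L.
  The penult (syllable 4, su) is light, so stress falls on the antepenult (syllable 3, pag).
  → primary stress on syllable 3.
Suffixed `li.ru:f.pag.su.ba.na` (6 syllables):
  Weights: 4 su L, 5 ba L, 6 na L.
  The penult (syllable 5, ba) is light, so stress falls on the antepenult (syllable 4, su).
  → primary stress on syllable 4.

yes: 3→4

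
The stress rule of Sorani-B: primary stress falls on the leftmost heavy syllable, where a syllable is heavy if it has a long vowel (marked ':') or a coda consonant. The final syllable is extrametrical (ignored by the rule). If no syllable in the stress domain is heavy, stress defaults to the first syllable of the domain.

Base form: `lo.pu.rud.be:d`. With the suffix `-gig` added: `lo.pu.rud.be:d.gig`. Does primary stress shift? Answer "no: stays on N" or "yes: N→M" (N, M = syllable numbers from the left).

Base `lo.pu.rud.be:d` (4 syllables):
  The final syllable (4, be:d) is extrametrical; the stress domain is syllables 1–3.
  Weights: 1 lo L, 2 pu L, 3 rud H.
  Heavy syllables in the domain: 3. The leftmost is syllable 3 (rud).
  → primary stress on syllable 3.
Suffixed `lo.pu.rud.be:d.gig` (5 syllables):
  The final syllable (5, gig) is extrametrical; the stress domain is syllables 1–4.
  Weights: 1 lo L, 2 pu L, 3 rud H, 4 be:d H.
  Heavy syllables in the domain: 3, 4. The leftmost is syllable 3 (rud).
  → primary stress on syllable 3.

no: stays on 3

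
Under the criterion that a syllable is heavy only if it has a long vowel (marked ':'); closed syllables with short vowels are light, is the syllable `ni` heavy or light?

light

`ni`: short vowel, open (no coda). Short vowel → light.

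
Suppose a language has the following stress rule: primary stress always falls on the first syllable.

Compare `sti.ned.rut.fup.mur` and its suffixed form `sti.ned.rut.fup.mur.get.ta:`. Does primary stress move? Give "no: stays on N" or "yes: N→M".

no: stays on 1

Base `sti.ned.rut.fup.mur` (5 syllables):
  The word has 5 syllables; the first syllable is syllable 1 (sti).
  → primary stress on syllable 1.
Suffixed `sti.ned.rut.fup.mur.get.ta:` (7 syllables):
  The word has 7 syllables; the first syllable is syllable 1 (sti).
  → primary stress on syllable 1.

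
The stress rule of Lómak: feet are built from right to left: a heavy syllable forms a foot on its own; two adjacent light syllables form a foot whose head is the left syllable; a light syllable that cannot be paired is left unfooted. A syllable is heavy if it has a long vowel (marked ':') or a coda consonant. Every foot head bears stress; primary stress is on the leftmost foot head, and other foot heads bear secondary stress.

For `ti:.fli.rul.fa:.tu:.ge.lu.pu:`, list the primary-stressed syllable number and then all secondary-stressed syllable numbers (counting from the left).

primary 1, secondary 3, 4, 5, 6, 8

Weights: 1 ti: H, 2 fli L, 3 rul H, 4 fa: H, 5 tu: H, 6 ge L, 7 lu L, 8 pu: H.
Parse right to left (heavy = foot alone; LL = one foot; stranded L unfooted): (ˈti:) fli (ˈrul) (ˈfa:) (ˈtu:) (ˈge.lu) (ˈpu:).
Foot heads: 1, 3, 4, 5, 6, 8.
Primary stress on the leftmost head = syllable 1.
Secondary stress on 3, 4, 5, 6, 8: ˈti:.fli.ˌrul.ˌfa:.ˌtu:.ˌge.lu.ˌpu:.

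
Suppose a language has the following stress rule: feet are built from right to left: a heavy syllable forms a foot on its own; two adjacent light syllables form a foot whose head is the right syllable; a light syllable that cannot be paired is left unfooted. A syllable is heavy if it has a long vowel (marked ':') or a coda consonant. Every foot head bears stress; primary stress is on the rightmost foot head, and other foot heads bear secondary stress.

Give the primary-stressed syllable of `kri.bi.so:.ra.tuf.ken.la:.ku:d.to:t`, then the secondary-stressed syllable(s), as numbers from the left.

Weights: 1 kri L, 2 bi L, 3 so: H, 4 ra L, 5 tuf H, 6 ken H, 7 la: H, 8 ku:d H, 9 to:t H.
Parse right to left (heavy = foot alone; LL = one foot; stranded L unfooted): (kri.ˈbi) (ˈso:) ra (ˈtuf) (ˈken) (ˈla:) (ˈku:d) (ˈto:t).
Foot heads: 2, 3, 5, 6, 7, 8, 9.
Primary stress on the rightmost head = syllable 9.
Secondary stress on 2, 3, 5, 6, 7, 8: kri.ˌbi.ˌso:.ra.ˌtuf.ˌken.ˌla:.ˌku:d.ˈto:t.

primary 9, secondary 2, 3, 5, 6, 7, 8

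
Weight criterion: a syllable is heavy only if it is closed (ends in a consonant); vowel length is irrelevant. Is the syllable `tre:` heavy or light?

light

`tre:`: long vowel, open (no coda). Open (no coda) → light.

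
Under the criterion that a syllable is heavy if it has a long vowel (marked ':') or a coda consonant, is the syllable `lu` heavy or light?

`lu`: short vowel, open (no coda). Short vowel, open → light.

light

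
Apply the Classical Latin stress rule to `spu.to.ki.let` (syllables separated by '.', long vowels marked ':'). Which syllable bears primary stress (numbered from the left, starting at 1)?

Classical Latin: stress the penult if heavy (long vowel or closed), else the antepenult.
Weights: 2 to L, 3 ki L, 4 let H.
The penult (syllable 3, ki) is light, so stress falls on the antepenult (syllable 2, to).
Stress on syllable 2: spu.ˈto.ki.let.

2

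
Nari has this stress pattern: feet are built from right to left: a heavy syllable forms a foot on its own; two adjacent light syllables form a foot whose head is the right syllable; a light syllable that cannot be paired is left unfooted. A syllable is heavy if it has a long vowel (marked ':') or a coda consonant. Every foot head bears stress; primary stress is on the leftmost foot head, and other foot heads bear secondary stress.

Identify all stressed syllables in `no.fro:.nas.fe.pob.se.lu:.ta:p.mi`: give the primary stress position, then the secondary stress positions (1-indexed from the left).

Weights: 1 no L, 2 fro: H, 3 nas H, 4 fe L, 5 pob H, 6 se L, 7 lu: H, 8 ta:p H, 9 mi L.
Parse right to left (heavy = foot alone; LL = one foot; stranded L unfooted): no (ˈfro:) (ˈnas) fe (ˈpob) se (ˈlu:) (ˈta:p) mi.
Foot heads: 2, 3, 5, 7, 8.
Primary stress on the leftmost head = syllable 2.
Secondary stress on 3, 5, 7, 8: no.ˈfro:.ˌnas.fe.ˌpob.se.ˌlu:.ˌta:p.mi.

primary 2, secondary 3, 5, 7, 8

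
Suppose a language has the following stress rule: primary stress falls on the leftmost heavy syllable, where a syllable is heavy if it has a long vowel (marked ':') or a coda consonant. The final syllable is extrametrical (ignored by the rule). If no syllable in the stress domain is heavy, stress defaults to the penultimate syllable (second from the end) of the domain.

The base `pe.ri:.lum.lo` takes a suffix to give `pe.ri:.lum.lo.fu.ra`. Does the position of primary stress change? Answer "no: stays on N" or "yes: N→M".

no: stays on 2

Base `pe.ri:.lum.lo` (4 syllables):
  The final syllable (4, lo) is extrametrical; the stress domain is syllables 1–3.
  Weights: 1 pe L, 2 ri: H, 3 lum H.
  Heavy syllables in the domain: 2, 3. The leftmost is syllable 2 (ri:).
  → primary stress on syllable 2.
Suffixed `pe.ri:.lum.lo.fu.ra` (6 syllables):
  The final syllable (6, ra) is extrametrical; the stress domain is syllables 1–5.
  Weights: 1 pe L, 2 ri: H, 3 lum H, 4 lo L, 5 fu L.
  Heavy syllables in the domain: 2, 3. The leftmost is syllable 2 (ri:).
  → primary stress on syllable 2.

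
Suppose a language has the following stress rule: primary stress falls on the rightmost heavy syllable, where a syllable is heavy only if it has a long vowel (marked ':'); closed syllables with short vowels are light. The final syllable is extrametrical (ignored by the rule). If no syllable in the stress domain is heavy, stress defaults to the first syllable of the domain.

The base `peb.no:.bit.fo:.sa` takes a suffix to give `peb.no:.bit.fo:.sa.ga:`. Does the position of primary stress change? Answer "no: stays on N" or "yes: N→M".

Base `peb.no:.bit.fo:.sa` (5 syllables):
  The final syllable (5, sa) is extrametrical; the stress domain is syllables 1–4.
  Weights: 1 peb L, 2 no: H, 3 bit L, 4 fo: H.
  Heavy syllables in the domain: 2, 4. The rightmost is syllable 4 (fo:).
  → primary stress on syllable 4.
Suffixed `peb.no:.bit.fo:.sa.ga:` (6 syllables):
  The final syllable (6, ga:) is extrametrical; the stress domain is syllables 1–5.
  Weights: 1 peb L, 2 no: H, 3 bit L, 4 fo: H, 5 sa L.
  Heavy syllables in the domain: 2, 4. The rightmost is syllable 4 (fo:).
  → primary stress on syllable 4.

no: stays on 4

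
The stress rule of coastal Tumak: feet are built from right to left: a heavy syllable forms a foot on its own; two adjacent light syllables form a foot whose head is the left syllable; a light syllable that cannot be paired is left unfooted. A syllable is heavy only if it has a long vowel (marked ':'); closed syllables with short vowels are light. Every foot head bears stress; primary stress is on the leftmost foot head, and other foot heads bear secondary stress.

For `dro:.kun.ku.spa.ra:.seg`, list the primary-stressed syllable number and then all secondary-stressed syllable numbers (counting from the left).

primary 1, secondary 3, 5

Weights: 1 dro: H, 2 kun L, 3 ku L, 4 spa L, 5 ra: H, 6 seg L.
Parse right to left (heavy = foot alone; LL = one foot; stranded L unfooted): (ˈdro:) kun (ˈku.spa) (ˈra:) seg.
Foot heads: 1, 3, 5.
Primary stress on the leftmost head = syllable 1.
Secondary stress on 3, 5: ˈdro:.kun.ˌku.spa.ˌra:.seg.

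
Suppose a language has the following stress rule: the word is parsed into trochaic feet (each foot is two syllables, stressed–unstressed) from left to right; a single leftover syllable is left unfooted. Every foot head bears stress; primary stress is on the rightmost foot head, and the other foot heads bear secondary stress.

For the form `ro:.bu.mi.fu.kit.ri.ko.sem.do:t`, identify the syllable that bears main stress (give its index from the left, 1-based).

Parse left to right into trochaic (ˈσσ) feet: (ˈro:.bu) (ˈmi.fu) (ˈkit.ri) (ˈko.sem) do:t. Syllable 9 is left unfooted.
Foot heads (stressed positions): 1, 3, 5, 7.
End Rule Rightmost: primary stress on the rightmost head = syllable 7.
Primary stress: syllable 7 → ro:.bu.mi.fu.kit.ri.ˈko.sem.do:t.

7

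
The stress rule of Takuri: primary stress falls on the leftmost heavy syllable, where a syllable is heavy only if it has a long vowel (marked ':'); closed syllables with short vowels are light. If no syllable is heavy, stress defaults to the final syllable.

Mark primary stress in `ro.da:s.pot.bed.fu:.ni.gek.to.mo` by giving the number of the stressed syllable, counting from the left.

Weights: 1 ro L, 2 da:s H, 3 pot L, 4 bed L, 5 fu: H, 6 ni L, 7 gek L, 8 to L, 9 mo L.
Heavy syllables in the domain: 2, 5. The leftmost is syllable 2 (da:s).
Primary stress: syllable 2 → ro.ˈda:s.pot.bed.fu:.ni.gek.to.mo.

2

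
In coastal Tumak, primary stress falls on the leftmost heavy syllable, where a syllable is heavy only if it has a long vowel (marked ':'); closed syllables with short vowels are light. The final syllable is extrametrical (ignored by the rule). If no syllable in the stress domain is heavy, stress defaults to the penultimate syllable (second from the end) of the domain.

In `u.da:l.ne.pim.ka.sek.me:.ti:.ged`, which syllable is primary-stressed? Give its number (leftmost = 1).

The final syllable (9, ged) is extrametrical; the stress domain is syllables 1–8.
Weights: 1 u L, 2 da:l H, 3 ne L, 4 pim L, 5 ka L, 6 sek L, 7 me: H, 8 ti: H.
Heavy syllables in the domain: 2, 7, 8. The leftmost is syllable 2 (da:l).
Primary stress: syllable 2 → u.ˈda:l.ne.pim.ka.sek.me:.ti:.ged.

2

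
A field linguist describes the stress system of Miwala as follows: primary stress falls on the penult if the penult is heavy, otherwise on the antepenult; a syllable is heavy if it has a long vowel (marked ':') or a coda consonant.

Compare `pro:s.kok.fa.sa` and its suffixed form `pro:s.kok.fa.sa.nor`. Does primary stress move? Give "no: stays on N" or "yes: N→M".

Base `pro:s.kok.fa.sa` (4 syllables):
  Weights: 2 kok H, 3 fa L, 4 sa L.
  The penult (syllable 3, fa) is light, so stress falls on the antepenult (syllable 2, kok).
  → primary stress on syllable 2.
Suffixed `pro:s.kok.fa.sa.nor` (5 syllables):
  Weights: 3 fa L, 4 sa L, 5 nor H.
  The penult (syllable 4, sa) is light, so stress falls on the antepenult (syllable 3, fa).
  → primary stress on syllable 3.

yes: 2→3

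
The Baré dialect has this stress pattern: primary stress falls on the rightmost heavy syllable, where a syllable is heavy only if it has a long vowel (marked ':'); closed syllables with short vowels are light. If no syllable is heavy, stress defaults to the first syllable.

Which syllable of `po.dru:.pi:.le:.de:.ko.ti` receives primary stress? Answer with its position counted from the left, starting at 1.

5

Weights: 1 po L, 2 dru: H, 3 pi: H, 4 le: H, 5 de: H, 6 ko L, 7 ti L.
Heavy syllables in the domain: 2, 3, 4, 5. The rightmost is syllable 5 (de:).
Primary stress: syllable 5 → po.dru:.pi:.le:.ˈde:.ko.ti.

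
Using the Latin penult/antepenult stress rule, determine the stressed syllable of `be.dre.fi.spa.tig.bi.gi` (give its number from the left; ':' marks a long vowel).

5

Classical Latin: stress the penult if heavy (long vowel or closed), else the antepenult.
Weights: 5 tig H, 6 bi L, 7 gi L.
The penult (syllable 6, bi) is light, so stress falls on the antepenult (syllable 5, tig).
Stress on syllable 5: be.dre.fi.spa.ˈtig.bi.gi.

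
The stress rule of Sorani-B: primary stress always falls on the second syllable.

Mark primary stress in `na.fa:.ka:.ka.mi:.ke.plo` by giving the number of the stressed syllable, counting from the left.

The word has 7 syllables; the second syllable is syllable 2 (fa:).
Primary stress: syllable 2 → na.ˈfa:.ka:.ka.mi:.ke.plo.

2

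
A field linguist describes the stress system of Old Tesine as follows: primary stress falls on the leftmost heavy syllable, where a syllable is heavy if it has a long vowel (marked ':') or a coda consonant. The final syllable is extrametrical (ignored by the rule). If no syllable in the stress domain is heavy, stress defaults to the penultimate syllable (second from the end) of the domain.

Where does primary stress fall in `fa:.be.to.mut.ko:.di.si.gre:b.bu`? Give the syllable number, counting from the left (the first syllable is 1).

The final syllable (9, bu) is extrametrical; the stress domain is syllables 1–8.
Weights: 1 fa: H, 2 be L, 3 to L, 4 mut H, 5 ko: H, 6 di L, 7 si L, 8 gre:b H.
Heavy syllables in the domain: 1, 4, 5, 8. The leftmost is syllable 1 (fa:).
Primary stress: syllable 1 → ˈfa:.be.to.mut.ko:.di.si.gre:b.bu.

1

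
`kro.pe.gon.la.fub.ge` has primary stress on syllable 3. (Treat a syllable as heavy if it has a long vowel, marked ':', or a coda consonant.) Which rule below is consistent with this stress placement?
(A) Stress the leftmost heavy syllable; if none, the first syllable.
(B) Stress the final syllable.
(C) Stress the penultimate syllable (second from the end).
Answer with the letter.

A

Rule A → syllable 3 ✓.
Rule B → syllable 6 (observed: 3).
Rule C → syllable 5 (observed: 3).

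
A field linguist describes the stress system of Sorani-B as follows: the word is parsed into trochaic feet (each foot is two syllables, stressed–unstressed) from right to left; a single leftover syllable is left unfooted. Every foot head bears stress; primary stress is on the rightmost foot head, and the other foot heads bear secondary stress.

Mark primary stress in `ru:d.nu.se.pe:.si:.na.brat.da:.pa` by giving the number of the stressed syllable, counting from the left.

Parse right to left into trochaic (ˈσσ) feet: ru:d (ˈnu.se) (ˈpe:.si:) (ˈna.brat) (ˈda:.pa). Syllable 1 is left unfooted.
Foot heads (stressed positions): 2, 4, 6, 8.
End Rule Rightmost: primary stress on the rightmost head = syllable 8.
Primary stress: syllable 8 → ru:d.nu.se.pe:.si:.na.brat.ˈda:.pa.

8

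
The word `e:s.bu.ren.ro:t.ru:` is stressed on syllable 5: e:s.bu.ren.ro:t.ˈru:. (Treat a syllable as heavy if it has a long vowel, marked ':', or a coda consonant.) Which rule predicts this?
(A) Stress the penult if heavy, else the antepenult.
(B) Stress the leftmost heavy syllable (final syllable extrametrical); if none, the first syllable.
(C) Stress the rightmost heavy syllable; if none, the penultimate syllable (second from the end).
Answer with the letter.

C

Rule A → syllable 4 (observed: 5).
Rule B → syllable 1 (observed: 5).
Rule C → syllable 5 ✓.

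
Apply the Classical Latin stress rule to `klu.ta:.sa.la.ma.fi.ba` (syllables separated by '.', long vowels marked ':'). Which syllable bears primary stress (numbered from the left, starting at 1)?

Classical Latin: stress the penult if heavy (long vowel or closed), else the antepenult.
Weights: 5 ma L, 6 fi L, 7 ba L.
The penult (syllable 6, fi) is light, so stress falls on the antepenult (syllable 5, ma).
Stress on syllable 5: klu.ta:.sa.la.ˈma.fi.ba.

5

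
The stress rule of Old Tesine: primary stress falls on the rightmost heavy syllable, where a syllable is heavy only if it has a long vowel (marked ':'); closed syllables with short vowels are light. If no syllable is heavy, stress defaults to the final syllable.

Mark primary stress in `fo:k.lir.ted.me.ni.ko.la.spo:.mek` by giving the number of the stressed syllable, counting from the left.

Weights: 1 fo:k H, 2 lir L, 3 ted L, 4 me L, 5 ni L, 6 ko L, 7 la L, 8 spo: H, 9 mek L.
Heavy syllables in the domain: 1, 8. The rightmost is syllable 8 (spo:).
Primary stress: syllable 8 → fo:k.lir.ted.me.ni.ko.la.ˈspo:.mek.

8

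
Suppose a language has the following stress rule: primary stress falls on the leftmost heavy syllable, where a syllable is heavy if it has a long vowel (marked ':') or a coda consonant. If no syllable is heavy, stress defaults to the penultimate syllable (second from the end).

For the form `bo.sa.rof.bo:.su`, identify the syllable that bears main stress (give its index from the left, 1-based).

3

Weights: 1 bo L, 2 sa L, 3 rof H, 4 bo: H, 5 su L.
Heavy syllables in the domain: 3, 4. The leftmost is syllable 3 (rof).
Primary stress: syllable 3 → bo.sa.ˈrof.bo:.su.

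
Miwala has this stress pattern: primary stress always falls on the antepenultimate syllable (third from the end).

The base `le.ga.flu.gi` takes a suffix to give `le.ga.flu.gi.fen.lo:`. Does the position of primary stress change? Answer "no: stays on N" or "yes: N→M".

yes: 2→4

Base `le.ga.flu.gi` (4 syllables):
  The word has 4 syllables; the antepenultimate syllable (third from the end) is syllable 2 (ga).
  → primary stress on syllable 2.
Suffixed `le.ga.flu.gi.fen.lo:` (6 syllables):
  The word has 6 syllables; the antepenultimate syllable (third from the end) is syllable 4 (gi).
  → primary stress on syllable 4.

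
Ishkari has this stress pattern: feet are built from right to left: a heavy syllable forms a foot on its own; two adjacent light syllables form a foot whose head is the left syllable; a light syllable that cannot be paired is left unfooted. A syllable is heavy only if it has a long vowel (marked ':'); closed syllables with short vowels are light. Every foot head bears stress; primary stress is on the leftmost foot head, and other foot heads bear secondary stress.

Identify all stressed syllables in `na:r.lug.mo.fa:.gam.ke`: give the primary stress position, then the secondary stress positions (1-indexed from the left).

primary 1, secondary 2, 4, 5

Weights: 1 na:r H, 2 lug L, 3 mo L, 4 fa: H, 5 gam L, 6 ke L.
Parse right to left (heavy = foot alone; LL = one foot; stranded L unfooted): (ˈna:r) (ˈlug.mo) (ˈfa:) (ˈgam.ke).
Foot heads: 1, 2, 4, 5.
Primary stress on the leftmost head = syllable 1.
Secondary stress on 2, 4, 5: ˈna:r.ˌlug.mo.ˌfa:.ˌgam.ke.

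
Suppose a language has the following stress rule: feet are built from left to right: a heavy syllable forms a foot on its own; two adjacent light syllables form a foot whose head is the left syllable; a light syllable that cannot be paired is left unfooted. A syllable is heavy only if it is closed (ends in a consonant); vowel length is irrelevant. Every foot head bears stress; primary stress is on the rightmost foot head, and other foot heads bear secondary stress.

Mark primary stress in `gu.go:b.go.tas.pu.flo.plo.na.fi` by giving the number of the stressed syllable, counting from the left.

7

Weights: 1 gu L, 2 go:b H, 3 go L, 4 tas H, 5 pu L, 6 flo L, 7 plo L, 8 na L, 9 fi L.
Parse left to right (heavy = foot alone; LL = one foot; stranded L unfooted): gu (ˈgo:b) go (ˈtas) (ˈpu.flo) (ˈplo.na) fi.
Foot heads: 2, 4, 5, 7.
Primary stress on the rightmost head = syllable 7.
Primary stress: syllable 7 → gu.go:b.go.tas.pu.flo.ˈplo.na.fi.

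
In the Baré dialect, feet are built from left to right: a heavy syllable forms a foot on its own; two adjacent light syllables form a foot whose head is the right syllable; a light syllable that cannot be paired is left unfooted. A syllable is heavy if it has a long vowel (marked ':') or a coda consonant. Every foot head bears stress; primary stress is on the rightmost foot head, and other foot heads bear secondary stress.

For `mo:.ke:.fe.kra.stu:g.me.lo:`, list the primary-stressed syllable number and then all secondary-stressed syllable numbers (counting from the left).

primary 7, secondary 1, 2, 4, 5

Weights: 1 mo: H, 2 ke: H, 3 fe L, 4 kra L, 5 stu:g H, 6 me L, 7 lo: H.
Parse left to right (heavy = foot alone; LL = one foot; stranded L unfooted): (ˈmo:) (ˈke:) (fe.ˈkra) (ˈstu:g) me (ˈlo:).
Foot heads: 1, 2, 4, 5, 7.
Primary stress on the rightmost head = syllable 7.
Secondary stress on 1, 2, 4, 5: ˌmo:.ˌke:.fe.ˌkra.ˌstu:g.me.ˈlo:.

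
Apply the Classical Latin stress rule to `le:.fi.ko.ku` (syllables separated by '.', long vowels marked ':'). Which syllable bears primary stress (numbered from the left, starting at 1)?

2

Classical Latin: stress the penult if heavy (long vowel or closed), else the antepenult.
Weights: 2 fi L, 3 ko L, 4 ku L.
The penult (syllable 3, ko) is light, so stress falls on the antepenult (syllable 2, fi).
Stress on syllable 2: le:.ˈfi.ko.ku.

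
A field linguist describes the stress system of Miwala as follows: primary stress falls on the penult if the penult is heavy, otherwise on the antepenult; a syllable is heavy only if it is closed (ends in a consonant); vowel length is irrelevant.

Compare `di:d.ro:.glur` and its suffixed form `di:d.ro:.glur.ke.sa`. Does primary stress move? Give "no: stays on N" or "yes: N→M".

Base `di:d.ro:.glur` (3 syllables):
  Weights: 1 di:d H, 2 ro: L, 3 glur H.
  The penult (syllable 2, ro:) is light, so stress falls on the antepenult (syllable 1, di:d).
  → primary stress on syllable 1.
Suffixed `di:d.ro:.glur.ke.sa` (5 syllables):
  Weights: 3 glur H, 4 ke L, 5 sa L.
  The penult (syllable 4, ke) is light, so stress falls on the antepenult (syllable 3, glur).
  → primary stress on syllable 3.

yes: 1→3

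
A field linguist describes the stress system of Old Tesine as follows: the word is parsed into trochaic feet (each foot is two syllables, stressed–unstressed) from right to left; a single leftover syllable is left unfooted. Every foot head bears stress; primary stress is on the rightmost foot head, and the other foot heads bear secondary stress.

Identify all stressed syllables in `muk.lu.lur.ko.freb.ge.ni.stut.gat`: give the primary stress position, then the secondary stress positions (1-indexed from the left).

Parse right to left into trochaic (ˈσσ) feet: muk (ˈlu.lur) (ˈko.freb) (ˈge.ni) (ˈstut.gat). Syllable 1 is left unfooted.
Foot heads (stressed positions): 2, 4, 6, 8.
End Rule Rightmost: primary stress on the rightmost head = syllable 8.
Secondary stress on 2, 4, 6: muk.ˌlu.lur.ˌko.freb.ˌge.ni.ˈstut.gat.

primary 8, secondary 2, 4, 6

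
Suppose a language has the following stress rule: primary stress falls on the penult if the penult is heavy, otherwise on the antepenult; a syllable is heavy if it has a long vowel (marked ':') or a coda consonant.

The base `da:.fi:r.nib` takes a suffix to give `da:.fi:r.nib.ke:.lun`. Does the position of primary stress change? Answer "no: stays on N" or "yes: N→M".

yes: 2→4

Base `da:.fi:r.nib` (3 syllables):
  Weights: 1 da: H, 2 fi:r H, 3 nib H.
  The penult (syllable 2, fi:r) is heavy, so it takes stress.
  → primary stress on syllable 2.
Suffixed `da:.fi:r.nib.ke:.lun` (5 syllables):
  Weights: 3 nib H, 4 ke: H, 5 lun H.
  The penult (syllable 4, ke:) is heavy, so it takes stress.
  → primary stress on syllable 4.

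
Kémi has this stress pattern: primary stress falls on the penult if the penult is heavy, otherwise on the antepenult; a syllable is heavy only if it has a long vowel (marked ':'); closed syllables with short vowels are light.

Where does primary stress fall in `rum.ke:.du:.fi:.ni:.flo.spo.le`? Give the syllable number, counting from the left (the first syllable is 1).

6

Weights: 6 flo L, 7 spo L, 8 le L.
The penult (syllable 7, spo) is light, so stress falls on the antepenult (syllable 6, flo).
Primary stress: syllable 6 → rum.ke:.du:.fi:.ni:.ˈflo.spo.le.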